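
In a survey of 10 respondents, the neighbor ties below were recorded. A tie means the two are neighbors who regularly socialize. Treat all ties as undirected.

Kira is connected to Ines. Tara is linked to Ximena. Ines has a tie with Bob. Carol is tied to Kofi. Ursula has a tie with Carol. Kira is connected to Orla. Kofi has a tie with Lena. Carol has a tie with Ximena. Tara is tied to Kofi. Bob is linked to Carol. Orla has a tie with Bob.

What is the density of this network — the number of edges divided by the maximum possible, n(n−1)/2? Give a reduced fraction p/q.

11/45

There are 11 edges and 10 nodes, so the maximum possible is C(10,2) = 45.
Density = 11/45.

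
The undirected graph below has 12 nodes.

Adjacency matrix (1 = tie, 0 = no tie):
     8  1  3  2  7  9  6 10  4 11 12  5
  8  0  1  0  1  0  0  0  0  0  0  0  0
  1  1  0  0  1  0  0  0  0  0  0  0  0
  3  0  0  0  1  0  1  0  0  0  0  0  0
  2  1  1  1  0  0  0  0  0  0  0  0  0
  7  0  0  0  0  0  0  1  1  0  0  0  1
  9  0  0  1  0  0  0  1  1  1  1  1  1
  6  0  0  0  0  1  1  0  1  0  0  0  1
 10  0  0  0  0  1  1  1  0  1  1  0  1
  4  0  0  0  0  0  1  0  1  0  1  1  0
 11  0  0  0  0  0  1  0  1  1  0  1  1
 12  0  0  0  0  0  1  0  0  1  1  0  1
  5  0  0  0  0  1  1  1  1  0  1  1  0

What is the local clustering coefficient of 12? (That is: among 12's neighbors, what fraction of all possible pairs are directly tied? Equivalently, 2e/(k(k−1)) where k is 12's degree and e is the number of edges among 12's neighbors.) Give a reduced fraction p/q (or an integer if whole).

5/6

12's neighbors: 4, 5, 9, and 11 (k = 4).
Possible neighbor pairs: C(4,2) = 6. Edges among them: 4–9, 4–11, 5–9, 5–11, 9–11 → e = 5.
Clustering(12) = 5/6.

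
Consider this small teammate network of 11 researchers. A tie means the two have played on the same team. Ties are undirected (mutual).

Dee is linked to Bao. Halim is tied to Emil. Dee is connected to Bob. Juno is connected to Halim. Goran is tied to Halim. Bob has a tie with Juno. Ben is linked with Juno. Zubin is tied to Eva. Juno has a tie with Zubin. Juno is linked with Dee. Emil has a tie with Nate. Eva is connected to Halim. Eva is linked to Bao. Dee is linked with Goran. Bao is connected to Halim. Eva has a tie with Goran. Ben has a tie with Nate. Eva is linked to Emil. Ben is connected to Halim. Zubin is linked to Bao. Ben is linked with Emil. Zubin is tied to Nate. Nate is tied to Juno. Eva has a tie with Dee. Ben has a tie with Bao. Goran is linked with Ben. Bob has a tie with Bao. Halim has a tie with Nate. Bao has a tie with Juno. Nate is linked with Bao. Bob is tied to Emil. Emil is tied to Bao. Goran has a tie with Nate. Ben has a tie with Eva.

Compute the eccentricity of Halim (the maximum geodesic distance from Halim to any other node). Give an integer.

2

Distances from Halim: Bao:1, Ben:1, Bob:2, Dee:2, Emil:1, Eva:1, Goran:1, Juno:1, Nate:1, Zubin:2.
The largest is 2 (to Dee, Zubin, and Bob), so the eccentricity of Halim is 2.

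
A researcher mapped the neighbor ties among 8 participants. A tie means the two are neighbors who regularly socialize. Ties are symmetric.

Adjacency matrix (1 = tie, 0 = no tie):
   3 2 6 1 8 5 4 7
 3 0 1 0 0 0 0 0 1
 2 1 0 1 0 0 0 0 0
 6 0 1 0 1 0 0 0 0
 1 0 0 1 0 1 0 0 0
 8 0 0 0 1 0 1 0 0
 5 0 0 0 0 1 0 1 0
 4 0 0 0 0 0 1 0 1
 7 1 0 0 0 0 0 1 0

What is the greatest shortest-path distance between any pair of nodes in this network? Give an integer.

4

Eccentricity of each node (its greatest distance to any other): 1:4, 2:4, 3:4, 4:4, 5:4, 6:4, 7:4, 8:4.
The maximum eccentricity is 4, realized for instance by the pair 3–8 via 3 – 2 – 6 – 1 – 8. So the diameter is 4.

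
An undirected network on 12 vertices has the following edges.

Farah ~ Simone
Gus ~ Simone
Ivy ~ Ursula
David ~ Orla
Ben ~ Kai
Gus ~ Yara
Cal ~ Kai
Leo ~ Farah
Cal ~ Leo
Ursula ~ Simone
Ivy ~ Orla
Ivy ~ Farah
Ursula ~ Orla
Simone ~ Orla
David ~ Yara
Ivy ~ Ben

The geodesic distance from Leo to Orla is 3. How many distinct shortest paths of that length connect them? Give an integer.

The shortest distance is 3. The length-3 paths are: Leo–Farah–Simone–Orla; Leo–Farah–Ivy–Orla.
That gives 2 distinct shortest paths.

2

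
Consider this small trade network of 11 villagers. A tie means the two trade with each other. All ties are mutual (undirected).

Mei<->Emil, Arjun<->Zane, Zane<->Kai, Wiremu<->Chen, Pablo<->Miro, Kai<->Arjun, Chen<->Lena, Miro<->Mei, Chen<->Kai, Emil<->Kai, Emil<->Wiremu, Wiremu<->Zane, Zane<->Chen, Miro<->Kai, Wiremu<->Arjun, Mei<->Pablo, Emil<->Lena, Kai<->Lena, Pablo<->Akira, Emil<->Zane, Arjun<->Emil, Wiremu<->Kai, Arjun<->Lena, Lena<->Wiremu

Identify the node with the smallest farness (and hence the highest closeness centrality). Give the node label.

Kai

Farness (sum of distances to all others) for each node — Akira:31, Arjun:18, Chen:20, Emil:15, Kai:14, Lena:18, Mei:18, Miro:17, Pablo:22, Wiremu:17, Zane:18.
The smallest farness is 14, for Kai, so Kai has the highest closeness.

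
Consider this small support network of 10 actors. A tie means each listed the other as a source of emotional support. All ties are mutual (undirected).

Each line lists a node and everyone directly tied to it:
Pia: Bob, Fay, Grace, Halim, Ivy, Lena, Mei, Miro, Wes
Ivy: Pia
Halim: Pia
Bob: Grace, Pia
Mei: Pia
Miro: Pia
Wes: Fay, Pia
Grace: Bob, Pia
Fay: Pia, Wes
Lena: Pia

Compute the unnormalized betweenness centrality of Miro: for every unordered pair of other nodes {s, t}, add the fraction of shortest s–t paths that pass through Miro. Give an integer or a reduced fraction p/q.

0

No shortest path between any pair of other nodes passes through Miro.
Summing the contributions gives betweenness(Miro) = 0.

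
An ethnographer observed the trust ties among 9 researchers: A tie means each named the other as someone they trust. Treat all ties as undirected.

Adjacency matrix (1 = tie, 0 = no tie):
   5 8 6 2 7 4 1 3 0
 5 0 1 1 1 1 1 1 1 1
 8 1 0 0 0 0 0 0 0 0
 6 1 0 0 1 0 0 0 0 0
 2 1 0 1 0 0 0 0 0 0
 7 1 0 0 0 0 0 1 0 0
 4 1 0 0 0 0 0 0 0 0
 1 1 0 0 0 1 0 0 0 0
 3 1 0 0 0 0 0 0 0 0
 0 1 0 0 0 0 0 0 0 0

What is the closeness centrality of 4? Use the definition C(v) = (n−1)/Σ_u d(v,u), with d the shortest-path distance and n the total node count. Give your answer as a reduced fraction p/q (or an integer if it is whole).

Distances from 4: 0:2, 1:2, 2:2, 3:2, 5:1, 6:2, 7:2, 8:2. Sum = 15.
n = 9, so closeness = 8/15.

8/15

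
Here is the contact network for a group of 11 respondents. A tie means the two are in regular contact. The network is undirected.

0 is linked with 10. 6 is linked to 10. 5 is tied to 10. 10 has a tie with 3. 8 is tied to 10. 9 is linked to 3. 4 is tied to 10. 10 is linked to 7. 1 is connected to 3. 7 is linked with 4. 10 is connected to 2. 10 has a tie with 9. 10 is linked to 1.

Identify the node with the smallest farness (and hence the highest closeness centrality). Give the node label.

10

Farness (sum of distances to all others) for each node — 0:19, 1:18, 2:19, 3:17, 4:18, 5:19, 6:19, 7:18, 8:19, 9:18, 10:10.
The smallest farness is 10, for 10, so 10 has the highest closeness.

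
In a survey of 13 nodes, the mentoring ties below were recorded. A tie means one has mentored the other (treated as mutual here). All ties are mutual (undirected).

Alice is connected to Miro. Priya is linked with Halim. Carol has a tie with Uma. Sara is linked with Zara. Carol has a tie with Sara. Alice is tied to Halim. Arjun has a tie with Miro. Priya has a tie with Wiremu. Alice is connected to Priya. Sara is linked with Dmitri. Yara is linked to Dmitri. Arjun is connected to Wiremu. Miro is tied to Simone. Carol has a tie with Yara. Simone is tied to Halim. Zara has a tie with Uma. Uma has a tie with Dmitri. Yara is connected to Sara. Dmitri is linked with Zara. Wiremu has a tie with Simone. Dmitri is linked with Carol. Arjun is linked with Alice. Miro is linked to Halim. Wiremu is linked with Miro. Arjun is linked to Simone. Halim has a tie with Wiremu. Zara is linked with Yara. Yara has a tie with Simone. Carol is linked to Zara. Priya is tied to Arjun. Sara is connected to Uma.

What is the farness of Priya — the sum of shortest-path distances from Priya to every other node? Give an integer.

32

Distances from Priya: Alice:1, Arjun:1, Carol:4, Dmitri:4, Halim:1, Miro:2, Sara:4, Simone:2, Uma:5, Wiremu:1, Yara:3, Zara:4.
Sum = 1 + 1 + 4 + 4 + 1 + 2 + 4 + 2 + 5 + 1 + 3 + 4 = 32.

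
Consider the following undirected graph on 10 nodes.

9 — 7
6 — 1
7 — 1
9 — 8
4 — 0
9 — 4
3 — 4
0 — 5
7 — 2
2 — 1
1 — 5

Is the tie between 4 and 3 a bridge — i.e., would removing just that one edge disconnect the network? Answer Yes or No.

Yes

Without the 4–3 edge there is no alternate route between 4 and 3, so the network disconnects. It is a bridge.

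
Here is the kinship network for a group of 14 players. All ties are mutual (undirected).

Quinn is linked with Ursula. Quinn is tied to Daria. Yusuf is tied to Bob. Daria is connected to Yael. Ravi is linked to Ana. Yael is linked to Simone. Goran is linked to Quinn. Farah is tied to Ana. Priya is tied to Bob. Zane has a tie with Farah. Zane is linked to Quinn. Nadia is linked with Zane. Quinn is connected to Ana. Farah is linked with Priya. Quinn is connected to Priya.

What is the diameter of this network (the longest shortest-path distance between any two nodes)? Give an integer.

Eccentricity of each node (its greatest distance to any other): Ana:4, Bob:5, Daria:4, Farah:5, Goran:4, Nadia:5, Priya:4, Quinn:3, Ravi:5, Simone:6, Ursula:4, Yael:5, Yusuf:6, Zane:4.
The maximum eccentricity is 6, realized for instance by the pair Simone–Yusuf via Simone – Yael – Daria – Quinn – Priya – Bob – Yusuf. So the diameter is 6.

6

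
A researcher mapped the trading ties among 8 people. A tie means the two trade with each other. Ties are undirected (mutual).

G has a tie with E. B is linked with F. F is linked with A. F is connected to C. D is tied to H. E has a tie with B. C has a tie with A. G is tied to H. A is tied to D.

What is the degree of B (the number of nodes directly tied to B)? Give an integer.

2

B is directly tied to E and F. That is 2 neighbors, so the degree of B is 2.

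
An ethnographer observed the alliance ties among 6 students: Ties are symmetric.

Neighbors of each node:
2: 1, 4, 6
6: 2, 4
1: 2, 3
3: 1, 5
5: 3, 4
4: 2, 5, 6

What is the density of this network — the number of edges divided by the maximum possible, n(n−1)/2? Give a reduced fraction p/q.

There are 7 edges and 6 nodes, so the maximum possible is C(6,2) = 15.
Density = 7/15.

7/15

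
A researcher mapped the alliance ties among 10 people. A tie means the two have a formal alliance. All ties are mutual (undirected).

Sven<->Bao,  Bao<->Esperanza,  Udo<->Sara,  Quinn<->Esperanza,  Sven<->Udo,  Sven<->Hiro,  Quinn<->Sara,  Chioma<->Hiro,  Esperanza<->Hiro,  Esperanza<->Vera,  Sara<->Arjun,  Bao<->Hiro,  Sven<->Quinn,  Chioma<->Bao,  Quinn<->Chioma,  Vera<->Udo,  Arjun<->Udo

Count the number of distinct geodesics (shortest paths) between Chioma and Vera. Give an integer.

3

The shortest distance is 3. The length-3 paths are: Chioma–Hiro–Esperanza–Vera; Chioma–Quinn–Esperanza–Vera; Chioma–Bao–Esperanza–Vera.
That gives 3 distinct shortest paths.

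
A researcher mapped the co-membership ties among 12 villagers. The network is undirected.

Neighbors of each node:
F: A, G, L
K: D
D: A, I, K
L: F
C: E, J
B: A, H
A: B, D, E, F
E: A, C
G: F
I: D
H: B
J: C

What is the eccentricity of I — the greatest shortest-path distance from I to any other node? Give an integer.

5

Distances from I: A:2, B:3, C:4, D:1, E:3, F:3, G:4, H:4, J:5, K:2, L:4.
The largest is 5 (to J), so the eccentricity of I is 5.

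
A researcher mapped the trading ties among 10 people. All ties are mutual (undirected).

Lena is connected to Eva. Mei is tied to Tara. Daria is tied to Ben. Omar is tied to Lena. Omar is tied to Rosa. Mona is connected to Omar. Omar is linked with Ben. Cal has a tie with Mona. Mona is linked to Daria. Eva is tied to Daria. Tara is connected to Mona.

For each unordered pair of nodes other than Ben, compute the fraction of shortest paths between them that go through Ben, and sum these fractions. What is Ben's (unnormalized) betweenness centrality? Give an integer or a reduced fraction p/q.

Pairs whose geodesics pass through Ben — Daria–Omar: 1/2; Daria–Rosa: 1/2.
All other pairs contribute 0.
Summing the contributions gives betweenness(Ben) = 1.

1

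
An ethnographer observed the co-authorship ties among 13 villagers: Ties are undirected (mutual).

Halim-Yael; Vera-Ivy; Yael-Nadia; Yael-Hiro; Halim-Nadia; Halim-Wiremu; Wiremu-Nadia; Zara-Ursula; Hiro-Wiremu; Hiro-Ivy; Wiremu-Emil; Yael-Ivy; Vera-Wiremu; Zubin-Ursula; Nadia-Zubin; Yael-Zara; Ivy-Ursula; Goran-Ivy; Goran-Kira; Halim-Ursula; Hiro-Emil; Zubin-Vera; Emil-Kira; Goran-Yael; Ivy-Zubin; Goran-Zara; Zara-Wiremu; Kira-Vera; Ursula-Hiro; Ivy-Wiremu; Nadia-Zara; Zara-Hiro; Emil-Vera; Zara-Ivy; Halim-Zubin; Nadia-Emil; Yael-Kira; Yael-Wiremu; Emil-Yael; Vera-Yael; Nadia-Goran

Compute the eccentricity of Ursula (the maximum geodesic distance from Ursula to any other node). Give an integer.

3

Distances from Ursula: Emil:2, Goran:2, Halim:1, Hiro:1, Ivy:1, Kira:3, Nadia:2, Vera:2, Wiremu:2, Yael:2, Zara:1, Zubin:1.
The largest is 3 (to Kira), so the eccentricity of Ursula is 3.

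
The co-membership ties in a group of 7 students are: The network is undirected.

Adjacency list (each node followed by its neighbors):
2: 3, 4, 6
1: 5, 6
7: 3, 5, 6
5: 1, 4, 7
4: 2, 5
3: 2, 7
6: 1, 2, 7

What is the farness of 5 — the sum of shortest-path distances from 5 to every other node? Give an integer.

Distances from 5: 1:1, 2:2, 3:2, 4:1, 6:2, 7:1.
Sum = 1 + 2 + 2 + 1 + 2 + 1 = 9.

9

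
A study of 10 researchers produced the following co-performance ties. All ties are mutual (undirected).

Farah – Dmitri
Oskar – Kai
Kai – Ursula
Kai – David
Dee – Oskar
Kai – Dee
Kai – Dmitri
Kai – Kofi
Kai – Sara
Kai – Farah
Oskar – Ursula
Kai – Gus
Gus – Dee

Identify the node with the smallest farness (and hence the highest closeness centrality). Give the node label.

Kai

Farness (sum of distances to all others) for each node — David:17, Dee:15, Dmitri:16, Farah:16, Gus:16, Kai:9, Kofi:17, Oskar:15, Sara:17, Ursula:16.
The smallest farness is 9, for Kai, so Kai has the highest closeness.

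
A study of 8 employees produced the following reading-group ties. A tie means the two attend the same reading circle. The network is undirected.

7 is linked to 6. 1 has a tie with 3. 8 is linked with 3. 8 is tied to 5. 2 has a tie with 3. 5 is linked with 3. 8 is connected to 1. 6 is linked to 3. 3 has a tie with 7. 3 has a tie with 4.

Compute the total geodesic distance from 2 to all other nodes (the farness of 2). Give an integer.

13

Distances from 2: 1:2, 3:1, 4:2, 5:2, 6:2, 7:2, 8:2.
Sum = 2 + 1 + 2 + 2 + 2 + 2 + 2 = 13.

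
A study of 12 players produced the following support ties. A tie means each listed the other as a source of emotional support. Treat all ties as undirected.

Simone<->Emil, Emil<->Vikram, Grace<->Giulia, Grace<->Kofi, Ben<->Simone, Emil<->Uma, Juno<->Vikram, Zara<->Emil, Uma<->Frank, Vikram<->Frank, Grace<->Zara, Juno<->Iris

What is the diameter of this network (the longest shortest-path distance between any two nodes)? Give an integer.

Eccentricity of each node (its greatest distance to any other): Ben:5, Emil:3, Frank:5, Giulia:6, Grace:5, Iris:6, Juno:5, Kofi:6, Simone:4, Uma:4, Vikram:4, Zara:4.
The maximum eccentricity is 6, realized for instance by the pair Kofi–Iris via Kofi – Grace – Zara – Emil – Vikram – Juno – Iris. So the diameter is 6.

6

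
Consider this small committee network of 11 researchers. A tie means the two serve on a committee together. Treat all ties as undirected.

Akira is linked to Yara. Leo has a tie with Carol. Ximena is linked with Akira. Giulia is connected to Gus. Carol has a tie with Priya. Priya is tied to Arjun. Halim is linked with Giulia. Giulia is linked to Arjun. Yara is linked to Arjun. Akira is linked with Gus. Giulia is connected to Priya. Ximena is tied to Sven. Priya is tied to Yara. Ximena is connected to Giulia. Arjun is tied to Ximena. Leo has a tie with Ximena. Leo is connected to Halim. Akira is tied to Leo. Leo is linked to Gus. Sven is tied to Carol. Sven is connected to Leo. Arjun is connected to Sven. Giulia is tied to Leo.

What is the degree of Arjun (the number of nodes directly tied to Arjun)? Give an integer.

5

Arjun is directly tied to Giulia, Priya, Sven, Ximena, and Yara. That is 5 neighbors, so the degree of Arjun is 5.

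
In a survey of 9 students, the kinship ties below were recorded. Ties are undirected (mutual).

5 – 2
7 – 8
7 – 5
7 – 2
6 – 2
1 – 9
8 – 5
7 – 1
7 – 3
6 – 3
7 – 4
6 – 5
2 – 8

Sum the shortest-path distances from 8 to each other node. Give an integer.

Distances from 8: 1:2, 2:1, 3:2, 4:2, 5:1, 6:2, 7:1, 9:3.
Sum = 2 + 1 + 2 + 2 + 1 + 2 + 1 + 3 = 14.

14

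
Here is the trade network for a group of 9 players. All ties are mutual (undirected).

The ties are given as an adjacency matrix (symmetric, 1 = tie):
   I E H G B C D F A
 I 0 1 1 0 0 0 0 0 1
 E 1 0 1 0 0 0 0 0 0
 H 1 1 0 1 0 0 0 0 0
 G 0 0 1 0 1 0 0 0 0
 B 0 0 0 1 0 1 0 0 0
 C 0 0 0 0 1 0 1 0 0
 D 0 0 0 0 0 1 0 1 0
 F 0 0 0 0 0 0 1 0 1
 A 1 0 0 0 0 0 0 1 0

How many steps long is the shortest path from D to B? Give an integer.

2

One shortest route is D – C – B, which uses 2 edges, and D and B are not directly tied, so nothing shorter exists. So d(D,B) = 2.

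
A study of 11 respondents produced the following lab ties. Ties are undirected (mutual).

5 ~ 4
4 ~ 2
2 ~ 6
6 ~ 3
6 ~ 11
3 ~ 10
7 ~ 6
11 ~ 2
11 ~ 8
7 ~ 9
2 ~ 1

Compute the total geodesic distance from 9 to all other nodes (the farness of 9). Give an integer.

33

Distances from 9: 1:4, 2:3, 3:3, 4:4, 5:5, 6:2, 7:1, 8:4, 10:4, 11:3.
Sum = 4 + 3 + 3 + 4 + 5 + 2 + 1 + 4 + 4 + 3 = 33.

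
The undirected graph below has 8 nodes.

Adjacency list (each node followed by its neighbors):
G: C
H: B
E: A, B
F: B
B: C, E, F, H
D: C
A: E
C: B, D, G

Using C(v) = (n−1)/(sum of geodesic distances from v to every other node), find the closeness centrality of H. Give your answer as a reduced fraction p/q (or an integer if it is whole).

7/16

Distances from H: A:3, B:1, C:2, D:3, E:2, F:2, G:3. Sum = 16.
n = 8, so closeness = 7/16.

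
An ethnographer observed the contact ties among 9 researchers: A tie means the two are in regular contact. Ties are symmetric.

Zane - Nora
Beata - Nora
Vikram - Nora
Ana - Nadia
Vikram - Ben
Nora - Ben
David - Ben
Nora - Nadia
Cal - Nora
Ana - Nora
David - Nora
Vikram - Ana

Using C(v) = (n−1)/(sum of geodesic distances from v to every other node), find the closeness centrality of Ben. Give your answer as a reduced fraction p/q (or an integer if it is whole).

Distances from Ben: Ana:2, Beata:2, Cal:2, David:1, Nadia:2, Nora:1, Vikram:1, Zane:2. Sum = 13.
n = 9, so closeness = 8/13.

8/13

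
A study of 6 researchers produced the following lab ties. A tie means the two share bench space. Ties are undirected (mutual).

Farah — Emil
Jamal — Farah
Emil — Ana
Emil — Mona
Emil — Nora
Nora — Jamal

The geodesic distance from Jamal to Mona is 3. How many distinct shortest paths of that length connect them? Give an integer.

The shortest distance is 3. The length-3 paths are: Jamal–Farah–Emil–Mona; Jamal–Nora–Emil–Mona.
That gives 2 distinct shortest paths.

2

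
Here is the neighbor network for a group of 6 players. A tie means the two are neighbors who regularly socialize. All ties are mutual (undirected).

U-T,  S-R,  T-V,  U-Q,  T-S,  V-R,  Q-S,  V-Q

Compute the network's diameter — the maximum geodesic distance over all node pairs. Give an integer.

Eccentricity of each node (its greatest distance to any other): Q:2, R:3, S:2, T:2, U:3, V:2.
The maximum eccentricity is 3, realized for instance by the pair U–R via U – Q – V – R. So the diameter is 3.

3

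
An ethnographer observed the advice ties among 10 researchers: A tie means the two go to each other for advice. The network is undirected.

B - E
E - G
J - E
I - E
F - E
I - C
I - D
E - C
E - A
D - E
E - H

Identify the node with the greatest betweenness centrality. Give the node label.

E

Unnormalized betweenness of each node: A:0, B:0, C:0, D:0, E:67/2, F:0, G:0, H:0, I:1/2, J:0.
E has the largest value, 67/2, making it the main broker — the node through which the most shortest paths run.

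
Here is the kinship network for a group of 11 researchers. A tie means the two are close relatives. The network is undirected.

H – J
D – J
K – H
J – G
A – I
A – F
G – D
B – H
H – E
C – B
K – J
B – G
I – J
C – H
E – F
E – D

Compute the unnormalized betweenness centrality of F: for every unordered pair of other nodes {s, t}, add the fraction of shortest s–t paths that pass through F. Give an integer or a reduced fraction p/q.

Pairs whose geodesics pass through F — C–A: 1/2; H–A: 1/2; I–E: 1/3; A–E: 1; A–D: 1/2; A–B: 1/3.
All other pairs contribute 0.
Summing the contributions gives betweenness(F) = 19/6.

19/6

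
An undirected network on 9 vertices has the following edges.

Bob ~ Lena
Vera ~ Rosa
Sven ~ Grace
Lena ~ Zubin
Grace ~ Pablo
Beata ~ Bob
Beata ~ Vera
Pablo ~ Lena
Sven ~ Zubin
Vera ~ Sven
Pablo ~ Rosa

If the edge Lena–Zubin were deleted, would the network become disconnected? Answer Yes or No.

Even without that edge, Lena still reaches Zubin via Lena – Pablo – Grace – Sven – Zubin, so the network stays connected. Not a bridge.

No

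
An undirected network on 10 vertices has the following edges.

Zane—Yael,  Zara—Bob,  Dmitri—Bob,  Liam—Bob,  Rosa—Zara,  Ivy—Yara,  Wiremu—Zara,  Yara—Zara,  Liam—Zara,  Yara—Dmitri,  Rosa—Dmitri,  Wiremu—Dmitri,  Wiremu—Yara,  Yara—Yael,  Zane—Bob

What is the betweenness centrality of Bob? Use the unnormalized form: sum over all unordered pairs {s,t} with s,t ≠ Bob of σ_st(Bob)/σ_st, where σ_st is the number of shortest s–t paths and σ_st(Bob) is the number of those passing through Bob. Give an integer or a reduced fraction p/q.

77/12

Pairs whose geodesics pass through Bob — Dmitri–Zara: 1/4; Dmitri–Liam: 1; Dmitri–Zane: 1; Zara–Zane: 1; Liam–Yael: 1/2; Liam–Zane: 1; Wiremu–Zane: 2/3; Rosa–Zane: 2/2.
All other pairs contribute 0.
Summing the contributions gives betweenness(Bob) = 77/12.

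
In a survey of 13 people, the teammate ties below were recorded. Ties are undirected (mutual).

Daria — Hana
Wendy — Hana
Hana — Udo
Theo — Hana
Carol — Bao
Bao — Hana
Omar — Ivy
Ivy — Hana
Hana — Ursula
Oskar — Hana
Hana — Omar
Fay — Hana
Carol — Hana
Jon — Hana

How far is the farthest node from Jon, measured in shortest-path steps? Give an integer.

2

Distances from Jon: Bao:2, Carol:2, Daria:2, Fay:2, Hana:1, Ivy:2, Omar:2, Oskar:2, Theo:2, Udo:2, Ursula:2, Wendy:2.
The largest is 2 (to Ivy, Theo, Daria, Ursula, Bao, Udo, Carol, Oskar, Wendy, Omar, and Fay), so the eccentricity of Jon is 2.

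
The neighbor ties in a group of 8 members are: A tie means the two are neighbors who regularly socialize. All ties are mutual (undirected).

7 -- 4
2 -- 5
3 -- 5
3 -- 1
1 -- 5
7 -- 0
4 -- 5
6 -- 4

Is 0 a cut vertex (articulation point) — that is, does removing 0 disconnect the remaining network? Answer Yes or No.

Even without 0, every remaining node can still reach every other (the residual graph is connected), so 0 is not a cut vertex.

No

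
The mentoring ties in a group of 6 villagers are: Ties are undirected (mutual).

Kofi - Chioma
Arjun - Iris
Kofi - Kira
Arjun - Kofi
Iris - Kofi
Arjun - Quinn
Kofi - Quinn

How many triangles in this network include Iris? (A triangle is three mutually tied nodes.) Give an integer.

Iris's neighbors: Arjun and Kofi.
Neighbor pairs that are themselves tied: Iris–Arjun–Kofi. Each forms one triangle with Iris, for 1 in total.

1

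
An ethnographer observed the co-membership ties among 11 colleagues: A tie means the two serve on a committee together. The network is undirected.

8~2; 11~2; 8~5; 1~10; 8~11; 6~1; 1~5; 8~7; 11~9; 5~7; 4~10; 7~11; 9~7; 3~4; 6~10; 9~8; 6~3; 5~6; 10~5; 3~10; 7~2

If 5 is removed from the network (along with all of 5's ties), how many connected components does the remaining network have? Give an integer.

2

Without 5, the remaining ties split the others into: {2, 7, 8, 9, 11}; {1, 3, 4, 6, 10}.
That's 2 separate components.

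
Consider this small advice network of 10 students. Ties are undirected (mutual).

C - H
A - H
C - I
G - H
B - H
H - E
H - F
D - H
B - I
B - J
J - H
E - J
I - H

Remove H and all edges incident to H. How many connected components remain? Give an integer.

5

Without H, the remaining ties split the others into: {B, C, E, I, J}; {G}; {F}; {D}; {A}.
That's 5 separate components.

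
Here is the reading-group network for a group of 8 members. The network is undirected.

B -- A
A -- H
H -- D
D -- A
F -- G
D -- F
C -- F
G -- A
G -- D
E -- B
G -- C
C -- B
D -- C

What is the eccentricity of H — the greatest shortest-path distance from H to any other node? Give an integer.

3

Distances from H: A:1, B:2, C:2, D:1, E:3, F:2, G:2.
The largest is 3 (to E), so the eccentricity of H is 3.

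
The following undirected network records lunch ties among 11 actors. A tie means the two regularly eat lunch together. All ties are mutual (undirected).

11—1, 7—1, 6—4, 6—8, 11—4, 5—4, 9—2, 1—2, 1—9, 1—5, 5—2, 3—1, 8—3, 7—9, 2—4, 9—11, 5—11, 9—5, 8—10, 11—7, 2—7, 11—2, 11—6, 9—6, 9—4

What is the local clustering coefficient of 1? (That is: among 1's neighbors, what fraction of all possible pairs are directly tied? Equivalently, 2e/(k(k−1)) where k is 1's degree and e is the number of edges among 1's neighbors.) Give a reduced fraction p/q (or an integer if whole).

1's neighbors: 2, 3, 5, 7, 9, and 11 (k = 6).
Possible neighbor pairs: C(6,2) = 15. Edges among them: 2–5, 2–7, 2–9, 2–11, 5–9, 5–11, 7–9, 7–11, 9–11 → e = 9.
Clustering(1) = 9/15 = 3/5.

3/5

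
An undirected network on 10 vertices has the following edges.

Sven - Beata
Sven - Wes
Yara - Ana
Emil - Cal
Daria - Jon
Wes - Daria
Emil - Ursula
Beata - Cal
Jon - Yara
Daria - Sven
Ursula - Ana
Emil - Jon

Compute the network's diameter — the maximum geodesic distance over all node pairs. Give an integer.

Eccentricity of each node (its greatest distance to any other): Ana:4, Beata:4, Cal:3, Daria:3, Emil:3, Jon:3, Sven:4, Ursula:4, Wes:4, Yara:4.
The maximum eccentricity is 4, realized for instance by the pair Yara–Beata via Yara – Jon – Emil – Cal – Beata. So the diameter is 4.

4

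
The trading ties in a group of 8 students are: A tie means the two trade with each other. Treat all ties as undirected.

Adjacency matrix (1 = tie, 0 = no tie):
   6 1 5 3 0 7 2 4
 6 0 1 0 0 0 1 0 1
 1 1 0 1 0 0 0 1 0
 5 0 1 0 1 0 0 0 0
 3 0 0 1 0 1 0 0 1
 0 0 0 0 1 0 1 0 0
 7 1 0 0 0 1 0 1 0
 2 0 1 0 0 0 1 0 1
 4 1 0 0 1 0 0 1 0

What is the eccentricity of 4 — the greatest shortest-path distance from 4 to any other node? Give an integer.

2

Distances from 4: 0:2, 1:2, 2:1, 3:1, 5:2, 6:1, 7:2.
The largest is 2 (to 1, 7, 5, and 0), so the eccentricity of 4 is 2.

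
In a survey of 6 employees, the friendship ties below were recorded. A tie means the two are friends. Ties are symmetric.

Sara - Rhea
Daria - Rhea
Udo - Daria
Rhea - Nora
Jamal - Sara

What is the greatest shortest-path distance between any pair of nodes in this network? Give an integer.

4

Eccentricity of each node (its greatest distance to any other): Daria:3, Jamal:4, Nora:3, Rhea:2, Sara:3, Udo:4.
The maximum eccentricity is 4, realized for instance by the pair Jamal–Udo via Jamal – Sara – Rhea – Daria – Udo. So the diameter is 4.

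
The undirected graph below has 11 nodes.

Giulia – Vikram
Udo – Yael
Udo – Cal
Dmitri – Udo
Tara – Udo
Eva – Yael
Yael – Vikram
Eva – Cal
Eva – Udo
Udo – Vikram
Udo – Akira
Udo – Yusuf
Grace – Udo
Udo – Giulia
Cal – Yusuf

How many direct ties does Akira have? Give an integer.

1

Akira is directly tied to Udo. That is 1 neighbor, so the degree of Akira is 1.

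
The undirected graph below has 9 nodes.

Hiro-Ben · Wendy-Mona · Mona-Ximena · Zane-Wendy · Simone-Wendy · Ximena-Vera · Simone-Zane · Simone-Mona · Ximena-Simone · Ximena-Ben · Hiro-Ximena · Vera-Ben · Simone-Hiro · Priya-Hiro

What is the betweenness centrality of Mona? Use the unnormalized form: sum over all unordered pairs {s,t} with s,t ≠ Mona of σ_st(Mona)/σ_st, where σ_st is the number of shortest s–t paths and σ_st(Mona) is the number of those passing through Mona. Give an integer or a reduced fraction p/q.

Pairs whose geodesics pass through Mona — Ben–Wendy: 1/3; Vera–Wendy: 1/2; Wendy–Ximena: 1/2.
All other pairs contribute 0.
Summing the contributions gives betweenness(Mona) = 4/3.

4/3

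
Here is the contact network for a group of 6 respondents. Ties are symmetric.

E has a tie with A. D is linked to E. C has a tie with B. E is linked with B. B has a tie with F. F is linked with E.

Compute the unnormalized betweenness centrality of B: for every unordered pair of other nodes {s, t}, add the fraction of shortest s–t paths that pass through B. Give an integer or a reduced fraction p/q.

4

Pairs whose geodesics pass through B — E–C: 1; C–D: 1; C–A: 1; C–F: 1.
All other pairs contribute 0.
Summing the contributions gives betweenness(B) = 4.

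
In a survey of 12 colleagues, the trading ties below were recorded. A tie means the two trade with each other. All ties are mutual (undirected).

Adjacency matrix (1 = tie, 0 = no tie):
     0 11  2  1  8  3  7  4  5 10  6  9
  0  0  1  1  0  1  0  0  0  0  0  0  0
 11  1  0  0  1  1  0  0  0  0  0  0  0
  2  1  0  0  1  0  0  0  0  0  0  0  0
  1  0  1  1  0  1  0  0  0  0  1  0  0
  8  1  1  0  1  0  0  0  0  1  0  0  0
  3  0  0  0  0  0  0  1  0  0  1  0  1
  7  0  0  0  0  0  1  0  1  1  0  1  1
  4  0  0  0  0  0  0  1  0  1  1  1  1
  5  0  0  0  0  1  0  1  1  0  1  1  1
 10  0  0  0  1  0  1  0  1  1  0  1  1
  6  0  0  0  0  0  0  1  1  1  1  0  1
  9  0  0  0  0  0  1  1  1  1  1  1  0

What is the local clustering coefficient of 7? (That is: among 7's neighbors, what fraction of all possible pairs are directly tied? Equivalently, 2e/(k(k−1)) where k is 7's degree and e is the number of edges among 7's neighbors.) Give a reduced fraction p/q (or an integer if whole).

7/10

7's neighbors: 3, 4, 5, 6, and 9 (k = 5).
Possible neighbor pairs: C(5,2) = 10. Edges among them: 3–9, 4–5, 4–6, 4–9, 5–6, 5–9, 6–9 → e = 7.
Clustering(7) = 7/10.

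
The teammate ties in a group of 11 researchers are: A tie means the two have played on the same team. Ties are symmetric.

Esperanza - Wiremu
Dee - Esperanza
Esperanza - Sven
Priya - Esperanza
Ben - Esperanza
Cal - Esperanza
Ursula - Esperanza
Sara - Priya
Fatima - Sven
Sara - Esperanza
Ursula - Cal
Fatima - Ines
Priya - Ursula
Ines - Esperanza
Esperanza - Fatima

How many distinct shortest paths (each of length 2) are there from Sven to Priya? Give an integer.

The shortest distance is 2, and the only length-2 path is Sven–Esperanza–Priya. So there is exactly 1 shortest path.

1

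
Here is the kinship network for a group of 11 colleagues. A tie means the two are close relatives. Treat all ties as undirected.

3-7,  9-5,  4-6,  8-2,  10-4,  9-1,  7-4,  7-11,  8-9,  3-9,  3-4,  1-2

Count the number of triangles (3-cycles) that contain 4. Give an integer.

1

4's neighbors: 3, 6, 7, and 10.
Neighbor pairs that are themselves tied: 4–3–7. Each forms one triangle with 4, for 1 in total.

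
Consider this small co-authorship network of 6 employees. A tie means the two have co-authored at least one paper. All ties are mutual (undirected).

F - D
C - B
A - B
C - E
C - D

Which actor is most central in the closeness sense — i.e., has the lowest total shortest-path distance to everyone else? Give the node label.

Farness (sum of distances to all others) for each node — A:13, B:9, C:7, D:9, E:11, F:13.
The smallest farness is 7, for C, so C has the highest closeness.

C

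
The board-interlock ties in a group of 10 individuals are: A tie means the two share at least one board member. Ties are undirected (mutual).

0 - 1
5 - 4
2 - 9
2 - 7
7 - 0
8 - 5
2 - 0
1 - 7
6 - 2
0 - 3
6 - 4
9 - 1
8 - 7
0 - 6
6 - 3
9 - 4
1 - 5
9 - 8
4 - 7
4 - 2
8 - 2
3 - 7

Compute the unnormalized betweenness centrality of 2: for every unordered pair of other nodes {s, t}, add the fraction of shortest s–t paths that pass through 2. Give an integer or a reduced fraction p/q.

Pairs whose geodesics pass through 2 — 4–8: 1/4; 4–0: 1/3; 6–7: 1/4; 6–8: 1; 6–9: 1/2; 7–9: 1/4; 8–0: 1/2; 0–9: 1/2; 9–3: 3/8.
All other pairs contribute 0.
Summing the contributions gives betweenness(2) = 95/24.

95/24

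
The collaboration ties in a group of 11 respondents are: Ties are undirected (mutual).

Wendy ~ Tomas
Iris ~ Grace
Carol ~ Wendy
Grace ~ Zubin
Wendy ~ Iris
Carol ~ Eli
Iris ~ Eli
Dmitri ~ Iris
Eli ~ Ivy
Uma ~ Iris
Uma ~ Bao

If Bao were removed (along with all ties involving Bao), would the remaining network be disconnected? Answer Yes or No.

Even without Bao, every remaining node can still reach every other (the residual graph is connected), so Bao is not a cut vertex.

No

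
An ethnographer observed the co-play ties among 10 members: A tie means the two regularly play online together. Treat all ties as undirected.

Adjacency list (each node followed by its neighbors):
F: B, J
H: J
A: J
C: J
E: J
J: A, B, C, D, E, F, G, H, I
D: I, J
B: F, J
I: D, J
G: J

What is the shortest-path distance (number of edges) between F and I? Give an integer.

One shortest route is F – J – I, which uses 2 edges, and F and I are not directly tied, so nothing shorter exists. So d(F,I) = 2.

2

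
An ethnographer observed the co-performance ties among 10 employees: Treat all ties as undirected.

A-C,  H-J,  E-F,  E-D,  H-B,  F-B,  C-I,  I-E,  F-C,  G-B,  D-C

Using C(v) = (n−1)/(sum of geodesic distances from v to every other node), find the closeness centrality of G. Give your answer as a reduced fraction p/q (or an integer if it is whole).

9/26

Distances from G: A:4, B:1, C:3, D:4, E:3, F:2, H:2, I:4, J:3. Sum = 26.
n = 10, so closeness = 9/26.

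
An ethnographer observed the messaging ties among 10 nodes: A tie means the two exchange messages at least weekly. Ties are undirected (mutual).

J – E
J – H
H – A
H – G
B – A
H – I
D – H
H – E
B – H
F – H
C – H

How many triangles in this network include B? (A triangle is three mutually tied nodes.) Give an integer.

B's neighbors: A and H.
Neighbor pairs that are themselves tied: B–A–H. Each forms one triangle with B, for 1 in total.

1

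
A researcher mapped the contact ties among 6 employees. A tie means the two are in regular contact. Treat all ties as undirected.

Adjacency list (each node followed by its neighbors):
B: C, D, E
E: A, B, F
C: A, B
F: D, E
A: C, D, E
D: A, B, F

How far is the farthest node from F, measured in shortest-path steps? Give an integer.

3

Distances from F: A:2, B:2, C:3, D:1, E:1.
The largest is 3 (to C), so the eccentricity of F is 3.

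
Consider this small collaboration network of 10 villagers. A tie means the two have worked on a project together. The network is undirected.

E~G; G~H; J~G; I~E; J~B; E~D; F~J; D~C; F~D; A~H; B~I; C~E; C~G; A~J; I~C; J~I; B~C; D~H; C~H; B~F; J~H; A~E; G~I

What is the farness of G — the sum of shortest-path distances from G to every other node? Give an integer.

13

Distances from G: A:2, B:2, C:1, D:2, E:1, F:2, H:1, I:1, J:1.
Sum = 2 + 2 + 1 + 2 + 1 + 2 + 1 + 1 + 1 = 13.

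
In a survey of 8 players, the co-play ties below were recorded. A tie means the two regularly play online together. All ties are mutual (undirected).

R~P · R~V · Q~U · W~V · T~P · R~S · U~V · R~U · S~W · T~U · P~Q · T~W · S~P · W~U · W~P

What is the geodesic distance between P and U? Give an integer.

2

One shortest route is P – W – U, which uses 2 edges, and P and U are not directly tied, so nothing shorter exists. So d(P,U) = 2.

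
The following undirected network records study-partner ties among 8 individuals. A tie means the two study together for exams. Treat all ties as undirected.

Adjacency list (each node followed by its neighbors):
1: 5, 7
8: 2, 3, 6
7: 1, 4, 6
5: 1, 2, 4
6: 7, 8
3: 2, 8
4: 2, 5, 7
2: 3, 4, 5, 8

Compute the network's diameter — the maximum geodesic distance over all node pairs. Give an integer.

3

Eccentricity of each node (its greatest distance to any other): 1:3, 2:2, 3:3, 4:2, 5:3, 6:3, 7:3, 8:3.
The maximum eccentricity is 3, realized for instance by the pair 6–5 via 6 – 7 – 1 – 5. So the diameter is 3.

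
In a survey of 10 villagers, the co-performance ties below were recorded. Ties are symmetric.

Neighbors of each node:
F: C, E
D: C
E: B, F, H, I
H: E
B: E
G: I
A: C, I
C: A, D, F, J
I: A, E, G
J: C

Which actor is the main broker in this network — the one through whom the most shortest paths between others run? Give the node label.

Unnormalized betweenness of each node: A:6, B:0, C:16, D:0, E:17, F:9, G:0, H:0, I:11, J:0.
E has the largest value, 17, making it the main broker — the node through which the most shortest paths run.

E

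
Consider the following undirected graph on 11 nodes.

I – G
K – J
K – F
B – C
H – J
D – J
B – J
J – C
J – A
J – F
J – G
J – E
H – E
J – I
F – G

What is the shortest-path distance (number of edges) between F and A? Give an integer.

2

One shortest route is F – J – A, which uses 2 edges, and F and A are not directly tied, so nothing shorter exists. So d(F,A) = 2.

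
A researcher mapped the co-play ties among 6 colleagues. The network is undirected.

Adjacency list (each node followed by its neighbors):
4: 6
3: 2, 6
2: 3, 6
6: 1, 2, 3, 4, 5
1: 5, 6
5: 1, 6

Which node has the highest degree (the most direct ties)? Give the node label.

Degrees — 1:2, 2:2, 3:2, 4:1, 5:2, 6:5.
The maximum is 5, attained only by 6.

6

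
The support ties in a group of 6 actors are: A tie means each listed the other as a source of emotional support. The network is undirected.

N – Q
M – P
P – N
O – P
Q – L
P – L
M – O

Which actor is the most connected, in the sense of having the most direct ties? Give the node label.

P

Degrees — L:2, M:2, N:2, O:2, P:4, Q:2.
The maximum is 4, attained only by P.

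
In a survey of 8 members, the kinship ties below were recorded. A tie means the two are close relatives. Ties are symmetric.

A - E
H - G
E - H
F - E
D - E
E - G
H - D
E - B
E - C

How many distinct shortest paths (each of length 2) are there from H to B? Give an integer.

The shortest distance is 2, and the only length-2 path is H–E–B. So there is exactly 1 shortest path.

1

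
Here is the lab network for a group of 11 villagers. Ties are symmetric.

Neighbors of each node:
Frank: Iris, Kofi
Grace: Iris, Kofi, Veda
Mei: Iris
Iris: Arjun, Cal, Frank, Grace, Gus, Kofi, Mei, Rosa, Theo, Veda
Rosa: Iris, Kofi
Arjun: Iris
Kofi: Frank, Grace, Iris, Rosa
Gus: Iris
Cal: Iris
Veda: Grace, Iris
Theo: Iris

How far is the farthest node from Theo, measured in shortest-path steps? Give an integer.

2

Distances from Theo: Arjun:2, Cal:2, Frank:2, Grace:2, Gus:2, Iris:1, Kofi:2, Mei:2, Rosa:2, Veda:2.
The largest is 2 (to Gus, Frank, Arjun, Rosa, Veda, Mei, Grace, Cal, and Kofi), so the eccentricity of Theo is 2.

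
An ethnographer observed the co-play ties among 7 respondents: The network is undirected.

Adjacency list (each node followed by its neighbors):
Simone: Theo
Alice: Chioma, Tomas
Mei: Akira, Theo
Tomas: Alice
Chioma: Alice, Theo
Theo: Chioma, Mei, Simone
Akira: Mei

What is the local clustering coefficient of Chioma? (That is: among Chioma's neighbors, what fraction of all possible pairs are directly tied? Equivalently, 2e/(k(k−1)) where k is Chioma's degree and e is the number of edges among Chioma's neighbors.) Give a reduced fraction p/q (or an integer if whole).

Chioma's neighbors: Alice and Theo (k = 2).
Possible neighbor pairs: C(2,2) = 1. Edges among them: none → e = 0.
Clustering(Chioma) = 0/1.

0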